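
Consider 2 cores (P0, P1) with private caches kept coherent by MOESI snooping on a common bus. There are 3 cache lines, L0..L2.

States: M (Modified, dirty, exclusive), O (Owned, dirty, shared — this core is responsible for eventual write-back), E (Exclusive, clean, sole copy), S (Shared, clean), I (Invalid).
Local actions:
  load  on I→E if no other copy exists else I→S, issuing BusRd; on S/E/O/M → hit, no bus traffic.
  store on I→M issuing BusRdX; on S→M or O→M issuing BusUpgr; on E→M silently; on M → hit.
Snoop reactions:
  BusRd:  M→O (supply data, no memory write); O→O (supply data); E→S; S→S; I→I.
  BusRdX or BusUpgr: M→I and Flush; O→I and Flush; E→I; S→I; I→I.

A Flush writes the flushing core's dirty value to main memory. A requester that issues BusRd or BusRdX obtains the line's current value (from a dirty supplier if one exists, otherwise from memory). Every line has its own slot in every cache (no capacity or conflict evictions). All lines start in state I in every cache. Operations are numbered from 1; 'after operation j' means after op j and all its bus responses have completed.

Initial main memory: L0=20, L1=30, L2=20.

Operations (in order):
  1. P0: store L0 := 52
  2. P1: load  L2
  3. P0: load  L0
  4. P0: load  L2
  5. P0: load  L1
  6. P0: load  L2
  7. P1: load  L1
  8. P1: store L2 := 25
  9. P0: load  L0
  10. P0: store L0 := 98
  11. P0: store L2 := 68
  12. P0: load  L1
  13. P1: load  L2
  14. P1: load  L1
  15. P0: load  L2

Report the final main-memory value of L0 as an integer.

1. P0: store L0 := 52  bus=[BusRdX]  L0: P0=M P1=I  mem[L0]=20
2. P1: load  L2  bus=[BusRd]  L2: P0=I P1=E  mem[L2]=20
3. P0: load  L0  bus=[-]  L0: P0=M P1=I  mem[L0]=20
4. P0: load  L2  bus=[BusRd]  L2: P0=S P1=S  mem[L2]=20
5. P0: load  L1  bus=[BusRd]  L1: P0=E P1=I  mem[L1]=30
6. P0: load  L2  bus=[-]  L2: P0=S P1=S  mem[L2]=20
7. P1: load  L1  bus=[BusRd]  L1: P0=S P1=S  mem[L1]=30
8. P1: store L2 := 25  bus=[BusUpgr]  L2: P0=I P1=M  mem[L2]=20
9. P0: load  L0  bus=[-]  L0: P0=M P1=I  mem[L0]=20
10. P0: store L0 := 98  bus=[-]  L0: P0=M P1=I  mem[L0]=20
11. P0: store L2 := 68  bus=[BusRdX,Flush]  L2: P0=M P1=I  mem[L2]=25
12. P0: load  L1  bus=[-]  L1: P0=S P1=S  mem[L1]=30
13. P1: load  L2  bus=[BusRd]  L2: P0=O P1=S  mem[L2]=25
14. P1: load  L1  bus=[-]  L1: P0=S P1=S  mem[L1]=30
15. P0: load  L2  bus=[-]  L2: P0=O P1=S  mem[L2]=25

memory[L0] = 20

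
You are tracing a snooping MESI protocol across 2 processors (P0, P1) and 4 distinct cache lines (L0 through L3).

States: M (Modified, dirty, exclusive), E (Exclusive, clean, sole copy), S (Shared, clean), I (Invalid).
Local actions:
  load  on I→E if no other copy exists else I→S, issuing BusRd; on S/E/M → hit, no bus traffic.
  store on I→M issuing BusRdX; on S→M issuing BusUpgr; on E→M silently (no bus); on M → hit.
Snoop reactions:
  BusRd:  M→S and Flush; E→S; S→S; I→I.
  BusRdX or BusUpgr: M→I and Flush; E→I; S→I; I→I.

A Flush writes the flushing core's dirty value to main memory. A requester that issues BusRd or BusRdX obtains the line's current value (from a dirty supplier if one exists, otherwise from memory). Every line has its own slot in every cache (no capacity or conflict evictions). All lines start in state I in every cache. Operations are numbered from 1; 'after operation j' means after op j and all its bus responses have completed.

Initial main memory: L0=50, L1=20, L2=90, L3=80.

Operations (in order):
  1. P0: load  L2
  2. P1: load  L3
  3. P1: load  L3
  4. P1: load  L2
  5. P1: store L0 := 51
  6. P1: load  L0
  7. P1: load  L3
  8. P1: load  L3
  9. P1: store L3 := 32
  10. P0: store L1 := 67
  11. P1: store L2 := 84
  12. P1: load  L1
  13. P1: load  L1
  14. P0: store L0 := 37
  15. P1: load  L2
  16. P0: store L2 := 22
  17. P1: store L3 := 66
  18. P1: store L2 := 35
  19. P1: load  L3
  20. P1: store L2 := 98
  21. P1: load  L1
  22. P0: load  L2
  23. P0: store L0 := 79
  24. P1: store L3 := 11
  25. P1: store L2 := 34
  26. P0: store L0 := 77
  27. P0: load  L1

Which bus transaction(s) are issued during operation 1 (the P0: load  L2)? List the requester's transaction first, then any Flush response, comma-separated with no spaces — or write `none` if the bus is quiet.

bus = BusRd

[1] P0: load  L2 | P0:E(90), P1:I | bus: BusRd
[2] P1: load  L3 | P0:I, P1:E(80) | bus: BusRd
[3] P1: load  L3 | P0:I, P1:E(80) | bus: none
[4] P1: load  L2 | P0:S(90), P1:S(90) | bus: BusRd
[5] P1: store L0 := 51 | P0:I, P1:M(51) | bus: BusRdX
[6] P1: load  L0 | P0:I, P1:M(51) | bus: none
[7] P1: load  L3 | P0:I, P1:E(80) | bus: none
[8] P1: load  L3 | P0:I, P1:E(80) | bus: none
[9] P1: store L3 := 32 | P0:I, P1:M(32) | bus: none
[10] P0: store L1 := 67 | P0:M(67), P1:I | bus: BusRdX
[11] P1: store L2 := 84 | P0:I, P1:M(84) | bus: BusUpgr
[12] P1: load  L1 | P0:S(67), P1:S(67) | bus: BusRd,Flush
[13] P1: load  L1 | P0:S(67), P1:S(67) | bus: none
[14] P0: store L0 := 37 | P0:M(37), P1:I | bus: BusRdX,Flush
[15] P1: load  L2 | P0:I, P1:M(84) | bus: none
[16] P0: store L2 := 22 | P0:M(22), P1:I | bus: BusRdX,Flush
[17] P1: store L3 := 66 | P0:I, P1:M(66) | bus: none
[18] P1: store L2 := 35 | P0:I, P1:M(35) | bus: BusRdX,Flush
[19] P1: load  L3 | P0:I, P1:M(66) | bus: none
[20] P1: store L2 := 98 | P0:I, P1:M(98) | bus: none
[21] P1: load  L1 | P0:S(67), P1:S(67) | bus: none
[22] P0: load  L2 | P0:S(98), P1:S(98) | bus: BusRd,Flush
[23] P0: store L0 := 79 | P0:M(79), P1:I | bus: none
[24] P1: store L3 := 11 | P0:I, P1:M(11) | bus: none
[25] P1: store L2 := 34 | P0:I, P1:M(34) | bus: BusUpgr
[26] P0: store L0 := 77 | P0:M(77), P1:I | bus: none
[27] P0: load  L1 | P0:S(67), P1:S(67) | bus: none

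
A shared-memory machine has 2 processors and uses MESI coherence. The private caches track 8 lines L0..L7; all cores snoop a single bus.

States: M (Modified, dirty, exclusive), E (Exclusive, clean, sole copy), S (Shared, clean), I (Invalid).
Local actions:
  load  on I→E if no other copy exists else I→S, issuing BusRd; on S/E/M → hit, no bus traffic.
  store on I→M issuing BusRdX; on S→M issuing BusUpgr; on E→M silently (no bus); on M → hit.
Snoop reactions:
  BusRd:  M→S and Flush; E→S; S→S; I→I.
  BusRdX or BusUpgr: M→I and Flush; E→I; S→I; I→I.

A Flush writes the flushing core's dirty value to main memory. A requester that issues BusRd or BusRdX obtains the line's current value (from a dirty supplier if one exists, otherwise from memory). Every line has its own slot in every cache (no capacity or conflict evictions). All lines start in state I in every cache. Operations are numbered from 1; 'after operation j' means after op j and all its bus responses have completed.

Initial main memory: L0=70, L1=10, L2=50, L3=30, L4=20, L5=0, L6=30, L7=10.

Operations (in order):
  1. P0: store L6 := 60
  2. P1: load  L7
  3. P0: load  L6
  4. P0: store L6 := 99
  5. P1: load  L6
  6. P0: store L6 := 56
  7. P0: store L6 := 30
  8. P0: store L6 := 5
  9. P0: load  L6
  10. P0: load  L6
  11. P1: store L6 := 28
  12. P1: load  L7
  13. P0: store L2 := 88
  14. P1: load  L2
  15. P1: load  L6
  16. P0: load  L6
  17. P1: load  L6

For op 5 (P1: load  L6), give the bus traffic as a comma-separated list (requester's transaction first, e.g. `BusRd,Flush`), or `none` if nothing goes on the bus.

step 1: P0: store L6 := 60  ⟶  MI  (L6)  txn=BusRdX  M[L6]=30
step 2: P1: load  L7  ⟶  IE  (L7)  txn=BusRd  M[L7]=10
step 3: P0: load  L6  ⟶  MI  (L6)  txn=∅  M[L6]=30
step 4: P0: store L6 := 99  ⟶  MI  (L6)  txn=∅  M[L6]=30
step 5: P1: load  L6  ⟶  SS  (L6)  txn=BusRd+Flush  M[L6]=99
step 6: P0: store L6 := 56  ⟶  MI  (L6)  txn=BusUpgr  M[L6]=99
step 7: P0: store L6 := 30  ⟶  MI  (L6)  txn=∅  M[L6]=99
step 8: P0: store L6 := 5  ⟶  MI  (L6)  txn=∅  M[L6]=99
step 9: P0: load  L6  ⟶  MI  (L6)  txn=∅  M[L6]=99
step 10: P0: load  L6  ⟶  MI  (L6)  txn=∅  M[L6]=99
step 11: P1: store L6 := 28  ⟶  IM  (L6)  txn=BusRdX+Flush  M[L6]=5
step 12: P1: load  L7  ⟶  IE  (L7)  txn=∅  M[L7]=10
step 13: P0: store L2 := 88  ⟶  MI  (L2)  txn=BusRdX  M[L2]=50
step 14: P1: load  L2  ⟶  SS  (L2)  txn=BusRd+Flush  M[L2]=88
step 15: P1: load  L6  ⟶  IM  (L6)  txn=∅  M[L6]=5
step 16: P0: load  L6  ⟶  SS  (L6)  txn=BusRd+Flush  M[L6]=28
step 17: P1: load  L6  ⟶  SS  (L6)  txn=∅  M[L6]=28

bus = BusRd,Flush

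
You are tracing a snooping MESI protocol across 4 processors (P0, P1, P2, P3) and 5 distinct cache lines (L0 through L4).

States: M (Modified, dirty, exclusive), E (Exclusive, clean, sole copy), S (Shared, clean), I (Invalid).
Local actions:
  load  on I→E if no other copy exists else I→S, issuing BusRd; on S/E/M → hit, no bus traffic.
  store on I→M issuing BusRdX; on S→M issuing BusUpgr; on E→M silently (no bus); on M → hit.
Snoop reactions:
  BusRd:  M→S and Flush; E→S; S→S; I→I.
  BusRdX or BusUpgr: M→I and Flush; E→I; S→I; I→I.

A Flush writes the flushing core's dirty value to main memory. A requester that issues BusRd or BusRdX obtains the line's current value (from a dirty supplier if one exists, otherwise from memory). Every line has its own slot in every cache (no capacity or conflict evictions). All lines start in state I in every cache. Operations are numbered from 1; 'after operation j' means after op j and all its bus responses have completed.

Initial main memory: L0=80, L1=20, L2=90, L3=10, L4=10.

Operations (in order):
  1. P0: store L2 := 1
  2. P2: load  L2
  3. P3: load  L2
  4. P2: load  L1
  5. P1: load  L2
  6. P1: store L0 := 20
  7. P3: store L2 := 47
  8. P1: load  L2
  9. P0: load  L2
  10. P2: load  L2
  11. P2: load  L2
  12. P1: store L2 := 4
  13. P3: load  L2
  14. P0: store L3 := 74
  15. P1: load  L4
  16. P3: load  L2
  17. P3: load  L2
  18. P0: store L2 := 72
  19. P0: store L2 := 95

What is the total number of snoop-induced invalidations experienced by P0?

step 1: P0: store L2 := 1  ⟶  MIII  (L2)  txn=BusRdX  M[L2]=90
step 2: P2: load  L2  ⟶  SISI  (L2)  txn=BusRd+Flush  M[L2]=1
step 3: P3: load  L2  ⟶  SISS  (L2)  txn=BusRd  M[L2]=1
step 4: P2: load  L1  ⟶  IIEI  (L1)  txn=BusRd  M[L1]=20
step 5: P1: load  L2  ⟶  SSSS  (L2)  txn=BusRd  M[L2]=1
step 6: P1: store L0 := 20  ⟶  IMII  (L0)  txn=BusRdX  M[L0]=80
step 7: P3: store L2 := 47  ⟶  IIIM  (L2)  txn=BusUpgr  M[L2]=1
step 8: P1: load  L2  ⟶  ISIS  (L2)  txn=BusRd+Flush  M[L2]=47
step 9: P0: load  L2  ⟶  SSIS  (L2)  txn=BusRd  M[L2]=47
step 10: P2: load  L2  ⟶  SSSS  (L2)  txn=BusRd  M[L2]=47
step 11: P2: load  L2  ⟶  SSSS  (L2)  txn=∅  M[L2]=47
step 12: P1: store L2 := 4  ⟶  IMII  (L2)  txn=BusUpgr  M[L2]=47
step 13: P3: load  L2  ⟶  ISIS  (L2)  txn=BusRd+Flush  M[L2]=4
step 14: P0: store L3 := 74  ⟶  MIII  (L3)  txn=BusRdX  M[L3]=10
step 15: P1: load  L4  ⟶  IEII  (L4)  txn=BusRd  M[L4]=10
step 16: P3: load  L2  ⟶  ISIS  (L2)  txn=∅  M[L2]=4
step 17: P3: load  L2  ⟶  ISIS  (L2)  txn=∅  M[L2]=4
step 18: P0: store L2 := 72  ⟶  MIII  (L2)  txn=BusRdX  M[L2]=4
step 19: P0: store L2 := 95  ⟶  MIII  (L2)  txn=∅  M[L2]=4

invalidations = 2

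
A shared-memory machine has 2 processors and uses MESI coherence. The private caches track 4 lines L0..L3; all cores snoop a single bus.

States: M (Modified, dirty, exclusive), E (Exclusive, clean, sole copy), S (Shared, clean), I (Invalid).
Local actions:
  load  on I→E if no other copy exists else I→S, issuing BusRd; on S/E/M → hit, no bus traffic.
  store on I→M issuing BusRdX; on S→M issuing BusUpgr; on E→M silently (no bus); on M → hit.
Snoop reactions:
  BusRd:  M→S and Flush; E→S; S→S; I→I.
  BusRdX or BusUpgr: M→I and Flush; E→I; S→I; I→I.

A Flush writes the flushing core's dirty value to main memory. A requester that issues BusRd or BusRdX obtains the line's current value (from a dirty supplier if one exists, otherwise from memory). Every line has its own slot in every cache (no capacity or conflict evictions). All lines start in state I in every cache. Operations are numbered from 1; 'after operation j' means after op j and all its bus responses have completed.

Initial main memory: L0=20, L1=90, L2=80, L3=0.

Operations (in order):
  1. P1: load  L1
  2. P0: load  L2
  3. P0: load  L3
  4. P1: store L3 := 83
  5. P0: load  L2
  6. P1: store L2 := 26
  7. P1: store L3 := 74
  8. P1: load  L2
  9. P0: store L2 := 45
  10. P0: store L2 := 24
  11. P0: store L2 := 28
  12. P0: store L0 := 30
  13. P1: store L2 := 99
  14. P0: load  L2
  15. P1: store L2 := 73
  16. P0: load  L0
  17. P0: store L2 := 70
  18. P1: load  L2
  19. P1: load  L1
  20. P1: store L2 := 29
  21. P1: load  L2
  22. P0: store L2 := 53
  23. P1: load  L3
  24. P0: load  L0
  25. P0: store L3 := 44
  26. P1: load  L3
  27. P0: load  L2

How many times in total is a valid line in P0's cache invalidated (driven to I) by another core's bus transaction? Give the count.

  op1 P1: load  L1 → I/E on L1; bus BusRd; mem=90
  op2 P0: load  L2 → E/I on L2; bus BusRd; mem=80
  op3 P0: load  L3 → E/I on L3; bus BusRd; mem=0
  op4 P1: store L3 := 83 → I/M on L3; bus BusRdX; mem=0
  op5 P0: load  L2 → E/I on L2; bus (none); mem=80
  op6 P1: store L2 := 26 → I/M on L2; bus BusRdX; mem=80
  op7 P1: store L3 := 74 → I/M on L3; bus (none); mem=0
  op8 P1: load  L2 → I/M on L2; bus (none); mem=80
  op9 P0: store L2 := 45 → M/I on L2; bus BusRdX Flush; mem=26
  op10 P0: store L2 := 24 → M/I on L2; bus (none); mem=26
  op11 P0: store L2 := 28 → M/I on L2; bus (none); mem=26
  op12 P0: store L0 := 30 → M/I on L0; bus BusRdX; mem=20
  op13 P1: store L2 := 99 → I/M on L2; bus BusRdX Flush; mem=28
  op14 P0: load  L2 → S/S on L2; bus BusRd Flush; mem=99
  op15 P1: store L2 := 73 → I/M on L2; bus BusUpgr; mem=99
  op16 P0: load  L0 → M/I on L0; bus (none); mem=20
  op17 P0: store L2 := 70 → M/I on L2; bus BusRdX Flush; mem=73
  op18 P1: load  L2 → S/S on L2; bus BusRd Flush; mem=70
  op19 P1: load  L1 → I/E on L1; bus (none); mem=90
  op20 P1: store L2 := 29 → I/M on L2; bus BusUpgr; mem=70
  op21 P1: load  L2 → I/M on L2; bus (none); mem=70
  op22 P0: store L2 := 53 → M/I on L2; bus BusRdX Flush; mem=29
  op23 P1: load  L3 → I/M on L3; bus (none); mem=0
  op24 P0: load  L0 → M/I on L0; bus (none); mem=20
  op25 P0: store L3 := 44 → M/I on L3; bus BusRdX Flush; mem=74
  op26 P1: load  L3 → S/S on L3; bus BusRd Flush; mem=44
  op27 P0: load  L2 → M/I on L2; bus (none); mem=29

invalidations = 5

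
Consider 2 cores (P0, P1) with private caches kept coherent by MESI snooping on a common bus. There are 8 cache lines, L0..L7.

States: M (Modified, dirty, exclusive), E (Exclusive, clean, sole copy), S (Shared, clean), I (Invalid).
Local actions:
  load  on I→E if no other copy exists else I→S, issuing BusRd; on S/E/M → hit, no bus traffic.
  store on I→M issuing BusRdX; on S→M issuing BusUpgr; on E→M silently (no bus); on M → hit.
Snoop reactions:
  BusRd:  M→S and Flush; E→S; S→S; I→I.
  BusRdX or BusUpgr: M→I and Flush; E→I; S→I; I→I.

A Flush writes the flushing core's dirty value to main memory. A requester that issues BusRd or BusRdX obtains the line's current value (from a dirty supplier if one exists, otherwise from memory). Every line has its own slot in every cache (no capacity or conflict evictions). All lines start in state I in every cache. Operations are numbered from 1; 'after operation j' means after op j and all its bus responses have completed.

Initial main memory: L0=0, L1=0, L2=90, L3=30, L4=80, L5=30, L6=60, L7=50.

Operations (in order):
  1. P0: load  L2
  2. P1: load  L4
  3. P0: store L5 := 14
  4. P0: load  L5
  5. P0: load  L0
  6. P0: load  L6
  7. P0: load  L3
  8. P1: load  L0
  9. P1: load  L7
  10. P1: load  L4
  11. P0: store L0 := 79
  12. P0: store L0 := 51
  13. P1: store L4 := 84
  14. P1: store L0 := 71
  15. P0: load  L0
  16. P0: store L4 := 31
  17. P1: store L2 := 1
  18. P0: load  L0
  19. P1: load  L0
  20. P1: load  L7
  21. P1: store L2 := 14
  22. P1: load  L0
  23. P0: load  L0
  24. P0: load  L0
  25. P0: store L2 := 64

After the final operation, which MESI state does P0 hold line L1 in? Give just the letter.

  op1 P0: load  L2 → E/I on L2; bus BusRd; mem=90
  op2 P1: load  L4 → I/E on L4; bus BusRd; mem=80
  op3 P0: store L5 := 14 → M/I on L5; bus BusRdX; mem=30
  op4 P0: load  L5 → M/I on L5; bus (none); mem=30
  op5 P0: load  L0 → E/I on L0; bus BusRd; mem=0
  op6 P0: load  L6 → E/I on L6; bus BusRd; mem=60
  op7 P0: load  L3 → E/I on L3; bus BusRd; mem=30
  op8 P1: load  L0 → S/S on L0; bus BusRd; mem=0
  op9 P1: load  L7 → I/E on L7; bus BusRd; mem=50
  op10 P1: load  L4 → I/E on L4; bus (none); mem=80
  op11 P0: store L0 := 79 → M/I on L0; bus BusUpgr; mem=0
  op12 P0: store L0 := 51 → M/I on L0; bus (none); mem=0
  op13 P1: store L4 := 84 → I/M on L4; bus (none); mem=80
  op14 P1: store L0 := 71 → I/M on L0; bus BusRdX Flush; mem=51
  op15 P0: load  L0 → S/S on L0; bus BusRd Flush; mem=71
  op16 P0: store L4 := 31 → M/I on L4; bus BusRdX Flush; mem=84
  op17 P1: store L2 := 1 → I/M on L2; bus BusRdX; mem=90
  op18 P0: load  L0 → S/S on L0; bus (none); mem=71
  op19 P1: load  L0 → S/S on L0; bus (none); mem=71
  op20 P1: load  L7 → I/E on L7; bus (none); mem=50
  op21 P1: store L2 := 14 → I/M on L2; bus (none); mem=90
  op22 P1: load  L0 → S/S on L0; bus (none); mem=71
  op23 P0: load  L0 → S/S on L0; bus (none); mem=71
  op24 P0: load  L0 → S/S on L0; bus (none); mem=71
  op25 P0: store L2 := 64 → M/I on L2; bus BusRdX Flush; mem=14

state = I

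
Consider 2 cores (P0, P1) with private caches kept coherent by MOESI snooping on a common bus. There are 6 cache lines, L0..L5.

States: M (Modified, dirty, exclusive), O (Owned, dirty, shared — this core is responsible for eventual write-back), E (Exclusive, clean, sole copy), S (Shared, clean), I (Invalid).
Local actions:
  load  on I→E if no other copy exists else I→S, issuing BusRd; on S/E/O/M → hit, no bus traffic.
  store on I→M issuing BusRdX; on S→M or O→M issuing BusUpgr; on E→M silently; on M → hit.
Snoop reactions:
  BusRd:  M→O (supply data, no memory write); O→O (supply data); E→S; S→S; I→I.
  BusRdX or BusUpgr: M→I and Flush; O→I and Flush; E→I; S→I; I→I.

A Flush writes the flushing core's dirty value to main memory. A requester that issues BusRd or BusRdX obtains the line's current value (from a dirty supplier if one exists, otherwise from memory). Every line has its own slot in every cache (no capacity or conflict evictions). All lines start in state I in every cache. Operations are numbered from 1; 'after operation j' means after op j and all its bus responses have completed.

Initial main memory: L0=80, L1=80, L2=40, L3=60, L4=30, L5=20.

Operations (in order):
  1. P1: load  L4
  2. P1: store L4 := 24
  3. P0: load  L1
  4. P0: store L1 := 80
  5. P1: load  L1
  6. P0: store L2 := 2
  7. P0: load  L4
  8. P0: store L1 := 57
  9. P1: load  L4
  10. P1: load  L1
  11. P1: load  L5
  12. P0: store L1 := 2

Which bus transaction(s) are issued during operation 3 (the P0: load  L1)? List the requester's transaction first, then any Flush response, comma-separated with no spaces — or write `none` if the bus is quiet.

bus = BusRd

[1] P1: load  L4 | P0:I, P1:E(30) | bus: BusRd
[2] P1: store L4 := 24 | P0:I, P1:M(24) | bus: none
[3] P0: load  L1 | P0:E(80), P1:I | bus: BusRd
[4] P0: store L1 := 80 | P0:M(80), P1:I | bus: none
[5] P1: load  L1 | P0:O(80), P1:S(80) | bus: BusRd
[6] P0: store L2 := 2 | P0:M(2), P1:I | bus: BusRdX
[7] P0: load  L4 | P0:S(24), P1:O(24) | bus: BusRd
[8] P0: store L1 := 57 | P0:M(57), P1:I | bus: BusUpgr
[9] P1: load  L4 | P0:S(24), P1:O(24) | bus: none
[10] P1: load  L1 | P0:O(57), P1:S(57) | bus: BusRd
[11] P1: load  L5 | P0:I, P1:E(20) | bus: BusRd
[12] P0: store L1 := 2 | P0:M(2), P1:I | bus: BusUpgr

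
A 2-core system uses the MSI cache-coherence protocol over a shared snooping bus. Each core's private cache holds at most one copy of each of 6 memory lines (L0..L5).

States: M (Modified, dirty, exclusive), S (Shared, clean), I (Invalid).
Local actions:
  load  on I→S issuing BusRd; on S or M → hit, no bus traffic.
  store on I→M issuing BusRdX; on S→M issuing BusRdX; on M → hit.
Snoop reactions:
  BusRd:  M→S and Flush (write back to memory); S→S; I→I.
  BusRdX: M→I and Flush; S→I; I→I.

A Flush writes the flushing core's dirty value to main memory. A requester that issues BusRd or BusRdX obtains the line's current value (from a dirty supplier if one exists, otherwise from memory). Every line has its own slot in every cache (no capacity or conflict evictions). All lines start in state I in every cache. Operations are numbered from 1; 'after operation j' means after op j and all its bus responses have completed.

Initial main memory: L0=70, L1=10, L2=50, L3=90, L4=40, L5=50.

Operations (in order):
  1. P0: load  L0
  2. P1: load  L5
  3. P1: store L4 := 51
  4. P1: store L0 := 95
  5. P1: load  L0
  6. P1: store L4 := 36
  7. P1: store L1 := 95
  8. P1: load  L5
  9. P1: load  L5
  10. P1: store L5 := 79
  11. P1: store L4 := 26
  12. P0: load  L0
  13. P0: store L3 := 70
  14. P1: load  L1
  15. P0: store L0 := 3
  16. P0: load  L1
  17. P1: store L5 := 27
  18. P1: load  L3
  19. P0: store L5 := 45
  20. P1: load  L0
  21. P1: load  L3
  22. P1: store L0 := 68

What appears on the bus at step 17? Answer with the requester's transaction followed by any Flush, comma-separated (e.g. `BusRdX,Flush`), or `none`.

1. P0: load  L0  bus=[BusRd]  L0: P0=S P1=I  mem[L0]=70
2. P1: load  L5  bus=[BusRd]  L5: P0=I P1=S  mem[L5]=50
3. P1: store L4 := 51  bus=[BusRdX]  L4: P0=I P1=M  mem[L4]=40
4. P1: store L0 := 95  bus=[BusRdX]  L0: P0=I P1=M  mem[L0]=70
5. P1: load  L0  bus=[-]  L0: P0=I P1=M  mem[L0]=70
6. P1: store L4 := 36  bus=[-]  L4: P0=I P1=M  mem[L4]=40
7. P1: store L1 := 95  bus=[BusRdX]  L1: P0=I P1=M  mem[L1]=10
8. P1: load  L5  bus=[-]  L5: P0=I P1=S  mem[L5]=50
9. P1: load  L5  bus=[-]  L5: P0=I P1=S  mem[L5]=50
10. P1: store L5 := 79  bus=[BusRdX]  L5: P0=I P1=M  mem[L5]=50
11. P1: store L4 := 26  bus=[-]  L4: P0=I P1=M  mem[L4]=40
12. P0: load  L0  bus=[BusRd,Flush]  L0: P0=S P1=S  mem[L0]=95
13. P0: store L3 := 70  bus=[BusRdX]  L3: P0=M P1=I  mem[L3]=90
14. P1: load  L1  bus=[-]  L1: P0=I P1=M  mem[L1]=10
15. P0: store L0 := 3  bus=[BusRdX]  L0: P0=M P1=I  mem[L0]=95
16. P0: load  L1  bus=[BusRd,Flush]  L1: P0=S P1=S  mem[L1]=95
17. P1: store L5 := 27  bus=[-]  L5: P0=I P1=M  mem[L5]=50
18. P1: load  L3  bus=[BusRd,Flush]  L3: P0=S P1=S  mem[L3]=70
19. P0: store L5 := 45  bus=[BusRdX,Flush]  L5: P0=M P1=I  mem[L5]=27
20. P1: load  L0  bus=[BusRd,Flush]  L0: P0=S P1=S  mem[L0]=3
21. P1: load  L3  bus=[-]  L3: P0=S P1=S  mem[L3]=70
22. P1: store L0 := 68  bus=[BusRdX]  L0: P0=I P1=M  mem[L0]=3

bus = none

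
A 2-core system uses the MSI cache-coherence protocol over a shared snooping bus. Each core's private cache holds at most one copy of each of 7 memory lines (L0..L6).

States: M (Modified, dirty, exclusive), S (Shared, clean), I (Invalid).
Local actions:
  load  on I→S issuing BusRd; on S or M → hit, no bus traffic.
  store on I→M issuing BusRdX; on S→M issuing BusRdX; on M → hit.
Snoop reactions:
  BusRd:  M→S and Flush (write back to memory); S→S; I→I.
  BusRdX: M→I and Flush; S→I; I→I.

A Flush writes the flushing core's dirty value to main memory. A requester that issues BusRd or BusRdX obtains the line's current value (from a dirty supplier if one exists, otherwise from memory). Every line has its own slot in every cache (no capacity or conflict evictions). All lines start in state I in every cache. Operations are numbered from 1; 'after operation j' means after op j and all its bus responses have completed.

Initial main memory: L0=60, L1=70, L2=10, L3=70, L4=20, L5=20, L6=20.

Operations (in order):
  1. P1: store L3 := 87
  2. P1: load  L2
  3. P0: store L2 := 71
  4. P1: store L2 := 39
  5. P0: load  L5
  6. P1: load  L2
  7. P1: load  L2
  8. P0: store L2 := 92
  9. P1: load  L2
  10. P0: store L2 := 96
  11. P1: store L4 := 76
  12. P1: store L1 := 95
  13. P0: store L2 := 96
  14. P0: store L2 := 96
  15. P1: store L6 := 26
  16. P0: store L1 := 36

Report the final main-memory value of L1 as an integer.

memory[L1] = 95

  op1 P1: store L3 := 87 → I/M on L3; bus BusRdX; mem=70
  op2 P1: load  L2 → I/S on L2; bus BusRd; mem=10
  op3 P0: store L2 := 71 → M/I on L2; bus BusRdX; mem=10
  op4 P1: store L2 := 39 → I/M on L2; bus BusRdX Flush; mem=71
  op5 P0: load  L5 → S/I on L5; bus BusRd; mem=20
  op6 P1: load  L2 → I/M on L2; bus (none); mem=71
  op7 P1: load  L2 → I/M on L2; bus (none); mem=71
  op8 P0: store L2 := 92 → M/I on L2; bus BusRdX Flush; mem=39
  op9 P1: load  L2 → S/S on L2; bus BusRd Flush; mem=92
  op10 P0: store L2 := 96 → M/I on L2; bus BusRdX; mem=92
  op11 P1: store L4 := 76 → I/M on L4; bus BusRdX; mem=20
  op12 P1: store L1 := 95 → I/M on L1; bus BusRdX; mem=70
  op13 P0: store L2 := 96 → M/I on L2; bus (none); mem=92
  op14 P0: store L2 := 96 → M/I on L2; bus (none); mem=92
  op15 P1: store L6 := 26 → I/M on L6; bus BusRdX; mem=20
  op16 P0: store L1 := 36 → M/I on L1; bus BusRdX Flush; mem=95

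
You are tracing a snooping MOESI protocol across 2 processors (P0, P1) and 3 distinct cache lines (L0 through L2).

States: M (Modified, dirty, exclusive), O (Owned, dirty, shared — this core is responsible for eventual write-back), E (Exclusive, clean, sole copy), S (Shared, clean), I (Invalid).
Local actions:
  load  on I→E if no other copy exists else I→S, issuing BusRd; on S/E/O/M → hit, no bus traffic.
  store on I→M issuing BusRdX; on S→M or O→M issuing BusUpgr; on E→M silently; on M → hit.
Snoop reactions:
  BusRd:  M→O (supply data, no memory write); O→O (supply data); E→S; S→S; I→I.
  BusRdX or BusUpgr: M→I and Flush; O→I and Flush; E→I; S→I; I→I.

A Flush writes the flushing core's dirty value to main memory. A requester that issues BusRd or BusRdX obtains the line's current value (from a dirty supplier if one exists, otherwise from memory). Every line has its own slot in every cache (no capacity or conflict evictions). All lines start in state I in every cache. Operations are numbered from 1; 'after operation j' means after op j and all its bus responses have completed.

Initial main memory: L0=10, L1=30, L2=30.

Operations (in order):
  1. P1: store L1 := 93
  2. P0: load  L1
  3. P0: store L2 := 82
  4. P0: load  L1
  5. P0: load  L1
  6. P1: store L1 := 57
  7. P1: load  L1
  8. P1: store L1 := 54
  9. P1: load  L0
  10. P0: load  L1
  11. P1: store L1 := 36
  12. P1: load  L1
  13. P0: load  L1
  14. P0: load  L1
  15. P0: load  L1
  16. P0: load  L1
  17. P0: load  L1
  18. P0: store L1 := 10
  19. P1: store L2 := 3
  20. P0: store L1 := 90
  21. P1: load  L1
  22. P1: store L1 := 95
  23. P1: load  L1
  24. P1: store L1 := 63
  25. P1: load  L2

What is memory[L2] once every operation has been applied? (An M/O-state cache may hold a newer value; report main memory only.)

memory[L2] = 82

step 1: P1: store L1 := 93  ⟶  IM  (L1)  txn=BusRdX  M[L1]=30
step 2: P0: load  L1  ⟶  SO  (L1)  txn=BusRd  M[L1]=30
step 3: P0: store L2 := 82  ⟶  MI  (L2)  txn=BusRdX  M[L2]=30
step 4: P0: load  L1  ⟶  SO  (L1)  txn=∅  M[L1]=30
step 5: P0: load  L1  ⟶  SO  (L1)  txn=∅  M[L1]=30
step 6: P1: store L1 := 57  ⟶  IM  (L1)  txn=BusUpgr  M[L1]=30
step 7: P1: load  L1  ⟶  IM  (L1)  txn=∅  M[L1]=30
step 8: P1: store L1 := 54  ⟶  IM  (L1)  txn=∅  M[L1]=30
step 9: P1: load  L0  ⟶  IE  (L0)  txn=BusRd  M[L0]=10
step 10: P0: load  L1  ⟶  SO  (L1)  txn=BusRd  M[L1]=30
step 11: P1: store L1 := 36  ⟶  IM  (L1)  txn=BusUpgr  M[L1]=30
step 12: P1: load  L1  ⟶  IM  (L1)  txn=∅  M[L1]=30
step 13: P0: load  L1  ⟶  SO  (L1)  txn=BusRd  M[L1]=30
step 14: P0: load  L1  ⟶  SO  (L1)  txn=∅  M[L1]=30
step 15: P0: load  L1  ⟶  SO  (L1)  txn=∅  M[L1]=30
step 16: P0: load  L1  ⟶  SO  (L1)  txn=∅  M[L1]=30
step 17: P0: load  L1  ⟶  SO  (L1)  txn=∅  M[L1]=30
step 18: P0: store L1 := 10  ⟶  MI  (L1)  txn=BusUpgr+Flush  M[L1]=36
step 19: P1: store L2 := 3  ⟶  IM  (L2)  txn=BusRdX+Flush  M[L2]=82
step 20: P0: store L1 := 90  ⟶  MI  (L1)  txn=∅  M[L1]=36
step 21: P1: load  L1  ⟶  OS  (L1)  txn=BusRd  M[L1]=36
step 22: P1: store L1 := 95  ⟶  IM  (L1)  txn=BusUpgr+Flush  M[L1]=90
step 23: P1: load  L1  ⟶  IM  (L1)  txn=∅  M[L1]=90
step 24: P1: store L1 := 63  ⟶  IM  (L1)  txn=∅  M[L1]=90
step 25: P1: load  L2  ⟶  IM  (L2)  txn=∅  M[L2]=82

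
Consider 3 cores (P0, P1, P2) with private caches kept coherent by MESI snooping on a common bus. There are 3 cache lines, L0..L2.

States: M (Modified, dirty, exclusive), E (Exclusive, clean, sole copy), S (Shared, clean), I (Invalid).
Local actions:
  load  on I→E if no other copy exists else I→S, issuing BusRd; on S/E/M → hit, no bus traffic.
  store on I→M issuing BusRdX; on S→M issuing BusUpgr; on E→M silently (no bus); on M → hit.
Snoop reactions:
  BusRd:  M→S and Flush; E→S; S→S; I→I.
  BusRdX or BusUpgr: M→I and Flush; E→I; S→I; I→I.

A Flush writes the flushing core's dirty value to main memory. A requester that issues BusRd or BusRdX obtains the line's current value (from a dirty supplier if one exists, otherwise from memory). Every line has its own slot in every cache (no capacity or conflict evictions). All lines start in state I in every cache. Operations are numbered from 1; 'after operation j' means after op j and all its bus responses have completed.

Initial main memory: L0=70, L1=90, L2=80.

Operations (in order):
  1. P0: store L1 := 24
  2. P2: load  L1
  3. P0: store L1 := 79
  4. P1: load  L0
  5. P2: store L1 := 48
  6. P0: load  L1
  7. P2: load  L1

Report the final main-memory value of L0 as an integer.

  op1 P0: store L1 := 24 → M/I/I on L1; bus BusRdX; mem=90
  op2 P2: load  L1 → S/I/S on L1; bus BusRd Flush; mem=24
  op3 P0: store L1 := 79 → M/I/I on L1; bus BusUpgr; mem=24
  op4 P1: load  L0 → I/E/I on L0; bus BusRd; mem=70
  op5 P2: store L1 := 48 → I/I/M on L1; bus BusRdX Flush; mem=79
  op6 P0: load  L1 → S/I/S on L1; bus BusRd Flush; mem=48
  op7 P2: load  L1 → S/I/S on L1; bus (none); mem=48

memory[L0] = 70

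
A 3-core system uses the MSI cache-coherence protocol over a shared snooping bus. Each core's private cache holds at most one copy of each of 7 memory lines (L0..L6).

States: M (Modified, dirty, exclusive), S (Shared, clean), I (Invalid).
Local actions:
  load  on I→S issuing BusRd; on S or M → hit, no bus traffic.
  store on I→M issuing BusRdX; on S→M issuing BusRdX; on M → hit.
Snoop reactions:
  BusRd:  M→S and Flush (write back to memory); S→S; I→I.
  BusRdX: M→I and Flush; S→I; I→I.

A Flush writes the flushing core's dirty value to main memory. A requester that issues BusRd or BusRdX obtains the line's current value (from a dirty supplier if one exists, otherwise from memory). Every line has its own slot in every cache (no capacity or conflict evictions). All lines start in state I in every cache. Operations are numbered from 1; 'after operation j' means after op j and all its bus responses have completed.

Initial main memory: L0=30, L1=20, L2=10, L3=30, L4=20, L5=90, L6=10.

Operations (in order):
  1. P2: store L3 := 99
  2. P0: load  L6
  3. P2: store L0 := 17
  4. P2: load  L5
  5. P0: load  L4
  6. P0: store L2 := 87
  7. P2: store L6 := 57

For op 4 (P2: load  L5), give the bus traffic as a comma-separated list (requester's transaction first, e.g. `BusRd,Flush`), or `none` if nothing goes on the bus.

bus = BusRd

[1] P2: store L3 := 99 | P0:I, P1:I, P2:M(99) | bus: BusRdX
[2] P0: load  L6 | P0:S(10), P1:I, P2:I | bus: BusRd
[3] P2: store L0 := 17 | P0:I, P1:I, P2:M(17) | bus: BusRdX
[4] P2: load  L5 | P0:I, P1:I, P2:S(90) | bus: BusRd
[5] P0: load  L4 | P0:S(20), P1:I, P2:I | bus: BusRd
[6] P0: store L2 := 87 | P0:M(87), P1:I, P2:I | bus: BusRdX
[7] P2: store L6 := 57 | P0:I, P1:I, P2:M(57) | bus: BusRdX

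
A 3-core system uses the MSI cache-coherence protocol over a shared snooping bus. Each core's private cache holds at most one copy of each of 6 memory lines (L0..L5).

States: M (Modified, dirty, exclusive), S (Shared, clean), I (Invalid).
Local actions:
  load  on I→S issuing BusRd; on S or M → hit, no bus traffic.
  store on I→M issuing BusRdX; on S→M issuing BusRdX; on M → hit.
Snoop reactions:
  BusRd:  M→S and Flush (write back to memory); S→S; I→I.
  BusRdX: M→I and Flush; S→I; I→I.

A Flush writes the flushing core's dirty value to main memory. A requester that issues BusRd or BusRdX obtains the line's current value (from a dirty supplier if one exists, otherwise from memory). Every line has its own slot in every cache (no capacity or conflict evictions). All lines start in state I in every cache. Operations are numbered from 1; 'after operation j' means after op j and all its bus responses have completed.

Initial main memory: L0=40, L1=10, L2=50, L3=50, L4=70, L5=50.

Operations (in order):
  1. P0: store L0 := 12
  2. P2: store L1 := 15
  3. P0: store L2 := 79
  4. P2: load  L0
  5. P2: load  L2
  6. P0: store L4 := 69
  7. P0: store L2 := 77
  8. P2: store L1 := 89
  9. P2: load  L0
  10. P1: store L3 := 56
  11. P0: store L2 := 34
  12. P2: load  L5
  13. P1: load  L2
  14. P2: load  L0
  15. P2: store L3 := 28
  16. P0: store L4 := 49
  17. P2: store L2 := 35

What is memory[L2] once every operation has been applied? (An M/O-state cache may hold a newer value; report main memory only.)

memory[L2] = 34

[1] P0: store L0 := 12 | P0:M(12), P1:I, P2:I | bus: BusRdX
[2] P2: store L1 := 15 | P0:I, P1:I, P2:M(15) | bus: BusRdX
[3] P0: store L2 := 79 | P0:M(79), P1:I, P2:I | bus: BusRdX
[4] P2: load  L0 | P0:S(12), P1:I, P2:S(12) | bus: BusRd,Flush
[5] P2: load  L2 | P0:S(79), P1:I, P2:S(79) | bus: BusRd,Flush
[6] P0: store L4 := 69 | P0:M(69), P1:I, P2:I | bus: BusRdX
[7] P0: store L2 := 77 | P0:M(77), P1:I, P2:I | bus: BusRdX
[8] P2: store L1 := 89 | P0:I, P1:I, P2:M(89) | bus: none
[9] P2: load  L0 | P0:S(12), P1:I, P2:S(12) | bus: none
[10] P1: store L3 := 56 | P0:I, P1:M(56), P2:I | bus: BusRdX
[11] P0: store L2 := 34 | P0:M(34), P1:I, P2:I | bus: none
[12] P2: load  L5 | P0:I, P1:I, P2:S(50) | bus: BusRd
[13] P1: load  L2 | P0:S(34), P1:S(34), P2:I | bus: BusRd,Flush
[14] P2: load  L0 | P0:S(12), P1:I, P2:S(12) | bus: none
[15] P2: store L3 := 28 | P0:I, P1:I, P2:M(28) | bus: BusRdX,Flush
[16] P0: store L4 := 49 | P0:M(49), P1:I, P2:I | bus: none
[17] P2: store L2 := 35 | P0:I, P1:I, P2:M(35) | bus: BusRdX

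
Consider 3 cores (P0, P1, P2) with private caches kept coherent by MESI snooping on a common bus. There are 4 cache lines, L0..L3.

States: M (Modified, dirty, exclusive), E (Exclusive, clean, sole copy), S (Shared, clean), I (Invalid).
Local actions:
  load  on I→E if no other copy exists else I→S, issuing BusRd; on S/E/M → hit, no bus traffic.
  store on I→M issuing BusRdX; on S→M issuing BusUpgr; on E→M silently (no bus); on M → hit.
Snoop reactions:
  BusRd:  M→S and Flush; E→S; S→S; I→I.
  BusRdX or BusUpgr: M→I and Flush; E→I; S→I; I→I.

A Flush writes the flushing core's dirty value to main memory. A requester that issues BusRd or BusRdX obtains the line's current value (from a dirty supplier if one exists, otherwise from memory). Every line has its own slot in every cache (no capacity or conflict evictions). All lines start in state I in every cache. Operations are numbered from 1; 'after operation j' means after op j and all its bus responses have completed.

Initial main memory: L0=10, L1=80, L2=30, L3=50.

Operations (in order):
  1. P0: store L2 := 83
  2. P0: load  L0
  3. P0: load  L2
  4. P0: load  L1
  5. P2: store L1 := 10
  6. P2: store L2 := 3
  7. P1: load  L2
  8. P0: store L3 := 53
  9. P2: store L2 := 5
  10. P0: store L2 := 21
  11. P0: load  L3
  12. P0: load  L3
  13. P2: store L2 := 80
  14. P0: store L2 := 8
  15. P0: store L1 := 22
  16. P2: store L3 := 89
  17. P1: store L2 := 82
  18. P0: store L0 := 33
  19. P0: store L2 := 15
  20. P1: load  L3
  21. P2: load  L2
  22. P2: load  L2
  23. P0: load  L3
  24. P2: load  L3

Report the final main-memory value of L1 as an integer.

step 1: P0: store L2 := 83  ⟶  MII  (L2)  txn=BusRdX  M[L2]=30
step 2: P0: load  L0  ⟶  EII  (L0)  txn=BusRd  M[L0]=10
step 3: P0: load  L2  ⟶  MII  (L2)  txn=∅  M[L2]=30
step 4: P0: load  L1  ⟶  EII  (L1)  txn=BusRd  M[L1]=80
step 5: P2: store L1 := 10  ⟶  IIM  (L1)  txn=BusRdX  M[L1]=80
step 6: P2: store L2 := 3  ⟶  IIM  (L2)  txn=BusRdX+Flush  M[L2]=83
step 7: P1: load  L2  ⟶  ISS  (L2)  txn=BusRd+Flush  M[L2]=3
step 8: P0: store L3 := 53  ⟶  MII  (L3)  txn=BusRdX  M[L3]=50
step 9: P2: store L2 := 5  ⟶  IIM  (L2)  txn=BusUpgr  M[L2]=3
step 10: P0: store L2 := 21  ⟶  MII  (L2)  txn=BusRdX+Flush  M[L2]=5
step 11: P0: load  L3  ⟶  MII  (L3)  txn=∅  M[L3]=50
step 12: P0: load  L3  ⟶  MII  (L3)  txn=∅  M[L3]=50
step 13: P2: store L2 := 80  ⟶  IIM  (L2)  txn=BusRdX+Flush  M[L2]=21
step 14: P0: store L2 := 8  ⟶  MII  (L2)  txn=BusRdX+Flush  M[L2]=80
step 15: P0: store L1 := 22  ⟶  MII  (L1)  txn=BusRdX+Flush  M[L1]=10
step 16: P2: store L3 := 89  ⟶  IIM  (L3)  txn=BusRdX+Flush  M[L3]=53
step 17: P1: store L2 := 82  ⟶  IMI  (L2)  txn=BusRdX+Flush  M[L2]=8
step 18: P0: store L0 := 33  ⟶  MII  (L0)  txn=∅  M[L0]=10
step 19: P0: store L2 := 15  ⟶  MII  (L2)  txn=BusRdX+Flush  M[L2]=82
step 20: P1: load  L3  ⟶  ISS  (L3)  txn=BusRd+Flush  M[L3]=89
step 21: P2: load  L2  ⟶  SIS  (L2)  txn=BusRd+Flush  M[L2]=15
step 22: P2: load  L2  ⟶  SIS  (L2)  txn=∅  M[L2]=15
step 23: P0: load  L3  ⟶  SSS  (L3)  txn=BusRd  M[L3]=89
step 24: P2: load  L3  ⟶  SSS  (L3)  txn=∅  M[L3]=89

memory[L1] = 10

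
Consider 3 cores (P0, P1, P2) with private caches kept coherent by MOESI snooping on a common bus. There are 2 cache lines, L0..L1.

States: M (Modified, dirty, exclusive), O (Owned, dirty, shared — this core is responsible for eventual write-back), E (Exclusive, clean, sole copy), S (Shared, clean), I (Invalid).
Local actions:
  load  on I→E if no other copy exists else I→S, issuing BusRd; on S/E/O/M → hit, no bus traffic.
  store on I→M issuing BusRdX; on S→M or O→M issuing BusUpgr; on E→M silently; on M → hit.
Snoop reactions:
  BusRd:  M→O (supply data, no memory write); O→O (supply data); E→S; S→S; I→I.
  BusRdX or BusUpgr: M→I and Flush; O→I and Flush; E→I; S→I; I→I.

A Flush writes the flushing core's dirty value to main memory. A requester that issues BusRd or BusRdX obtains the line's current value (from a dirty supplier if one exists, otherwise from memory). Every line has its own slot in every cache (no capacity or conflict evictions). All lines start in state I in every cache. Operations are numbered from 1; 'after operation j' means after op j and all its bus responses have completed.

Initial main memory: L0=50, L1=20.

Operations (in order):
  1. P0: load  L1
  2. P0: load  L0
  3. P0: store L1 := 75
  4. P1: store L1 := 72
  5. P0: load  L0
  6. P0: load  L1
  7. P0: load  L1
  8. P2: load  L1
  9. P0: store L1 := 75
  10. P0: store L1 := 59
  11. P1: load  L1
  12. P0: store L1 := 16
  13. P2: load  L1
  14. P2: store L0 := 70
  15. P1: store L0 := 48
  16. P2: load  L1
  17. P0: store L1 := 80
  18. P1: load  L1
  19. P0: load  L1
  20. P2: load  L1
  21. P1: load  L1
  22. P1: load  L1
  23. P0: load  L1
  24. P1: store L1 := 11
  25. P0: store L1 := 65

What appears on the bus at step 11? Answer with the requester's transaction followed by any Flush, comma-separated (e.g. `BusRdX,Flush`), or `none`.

bus = BusRd

  op1 P0: load  L1 → E/I/I on L1; bus BusRd; mem=20
  op2 P0: load  L0 → E/I/I on L0; bus BusRd; mem=50
  op3 P0: store L1 := 75 → M/I/I on L1; bus (none); mem=20
  op4 P1: store L1 := 72 → I/M/I on L1; bus BusRdX Flush; mem=75
  op5 P0: load  L0 → E/I/I on L0; bus (none); mem=50
  op6 P0: load  L1 → S/O/I on L1; bus BusRd; mem=75
  op7 P0: load  L1 → S/O/I on L1; bus (none); mem=75
  op8 P2: load  L1 → S/O/S on L1; bus BusRd; mem=75
  op9 P0: store L1 := 75 → M/I/I on L1; bus BusUpgr Flush; mem=72
  op10 P0: store L1 := 59 → M/I/I on L1; bus (none); mem=72
  op11 P1: load  L1 → O/S/I on L1; bus BusRd; mem=72
  op12 P0: store L1 := 16 → M/I/I on L1; bus BusUpgr; mem=72
  op13 P2: load  L1 → O/I/S on L1; bus BusRd; mem=72
  op14 P2: store L0 := 70 → I/I/M on L0; bus BusRdX; mem=50
  op15 P1: store L0 := 48 → I/M/I on L0; bus BusRdX Flush; mem=70
  op16 P2: load  L1 → O/I/S on L1; bus (none); mem=72
  op17 P0: store L1 := 80 → M/I/I on L1; bus BusUpgr; mem=72
  op18 P1: load  L1 → O/S/I on L1; bus BusRd; mem=72
  op19 P0: load  L1 → O/S/I on L1; bus (none); mem=72
  op20 P2: load  L1 → O/S/S on L1; bus BusRd; mem=72
  op21 P1: load  L1 → O/S/S on L1; bus (none); mem=72
  op22 P1: load  L1 → O/S/S on L1; bus (none); mem=72
  op23 P0: load  L1 → O/S/S on L1; bus (none); mem=72
  op24 P1: store L1 := 11 → I/M/I on L1; bus BusUpgr Flush; mem=80
  op25 P0: store L1 := 65 → M/I/I on L1; bus BusRdX Flush; mem=11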